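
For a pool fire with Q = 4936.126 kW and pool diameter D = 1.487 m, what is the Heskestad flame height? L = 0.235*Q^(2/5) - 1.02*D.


Q^(2/5) = 30.016
0.235 * Q^(2/5) = 7.0538
1.02 * D = 1.5167
L = 5.5370 m

5.5370 m


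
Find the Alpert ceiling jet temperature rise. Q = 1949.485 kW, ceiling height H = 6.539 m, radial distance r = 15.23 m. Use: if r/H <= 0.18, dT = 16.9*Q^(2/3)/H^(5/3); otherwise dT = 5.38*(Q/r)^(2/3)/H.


r/H = 15.23 / 6.539 = 2.3291
r/H > 0.18, so dT = 5.38*(Q/r)^(2/3)/H
Q/r = 128.00
(Q/r)^(2/3) = 25.399
dT = 5.38 * 25.399 / 6.539 = 20.897 K

20.897 K


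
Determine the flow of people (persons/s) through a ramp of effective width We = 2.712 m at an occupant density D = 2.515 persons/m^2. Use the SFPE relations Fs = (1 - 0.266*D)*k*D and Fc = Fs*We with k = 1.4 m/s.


1 - 0.266*D = 1 - 0.266*2.515 = 0.33101
Fs = 0.33101 * 1.4 * 2.515 = 1.1655 persons/(s*m)
Fc = 1.1655 * 2.712 = 3.1608 persons/s

3.1608 persons/s


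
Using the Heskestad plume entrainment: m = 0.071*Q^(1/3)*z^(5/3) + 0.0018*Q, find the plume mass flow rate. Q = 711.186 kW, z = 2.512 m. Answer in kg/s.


Q^(1/3) = 8.9261
z^(5/3) = 4.6419
First term = 0.071 * 8.9261 * 4.6419 = 2.9418
Second term = 0.0018 * 711.186 = 1.2801
m = 4.2220 kg/s

4.2220 kg/s


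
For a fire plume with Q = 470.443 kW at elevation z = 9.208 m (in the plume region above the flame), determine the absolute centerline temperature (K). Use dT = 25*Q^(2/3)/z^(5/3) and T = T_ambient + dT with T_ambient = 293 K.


Q^(2/3) = 60.488
z^(5/3) = 40.452
dT = 25 * 60.488 / 40.452 = 37.383 K
T = 293 + 37.383 = 330.38 K

330.38 K


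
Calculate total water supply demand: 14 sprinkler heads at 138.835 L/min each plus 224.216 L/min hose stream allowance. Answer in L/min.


Sprinkler demand = 14 * 138.835 = 1943.69 L/min
Total = 1943.69 + 224.216 = 2167.906 L/min

2167.906 L/min


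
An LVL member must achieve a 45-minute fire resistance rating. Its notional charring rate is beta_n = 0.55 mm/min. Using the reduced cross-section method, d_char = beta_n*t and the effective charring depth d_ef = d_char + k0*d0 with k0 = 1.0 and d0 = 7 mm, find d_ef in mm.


d_char = 0.55 * 45 = 24.75 mm
d_ef = 24.75 + 1.0*7 = 31.75 mm

31.75 mm


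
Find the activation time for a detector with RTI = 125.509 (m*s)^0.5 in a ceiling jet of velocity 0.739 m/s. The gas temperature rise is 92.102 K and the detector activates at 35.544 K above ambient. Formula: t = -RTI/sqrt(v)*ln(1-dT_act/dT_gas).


dT_act/dT_gas = 0.38592
ln(1 - 0.38592) = -0.48763
t = -125.509 / sqrt(0.739) * -0.48763 = 71.194 s

71.194 s


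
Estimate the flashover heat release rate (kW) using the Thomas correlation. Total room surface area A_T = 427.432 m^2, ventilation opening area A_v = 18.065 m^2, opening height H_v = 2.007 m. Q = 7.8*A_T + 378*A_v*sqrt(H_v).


7.8*A_T = 3334.0
sqrt(H_v) = 1.4167
378*A_v*sqrt(H_v) = 9673.9
Q = 3334.0 + 9673.9 = 13008 kW

13008 kW


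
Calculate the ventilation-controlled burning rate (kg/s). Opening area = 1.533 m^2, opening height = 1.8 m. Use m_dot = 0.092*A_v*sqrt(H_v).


sqrt(H_v) = 1.3416
m_dot = 0.092 * 1.533 * 1.3416 = 0.18922 kg/s

0.18922 kg/s


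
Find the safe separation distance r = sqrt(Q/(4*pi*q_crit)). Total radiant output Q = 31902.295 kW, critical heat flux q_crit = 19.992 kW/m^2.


4*pi*q_crit = 251.23
Q/(4*pi*q_crit) = 126.99
r = sqrt(126.99) = 11.269 m

11.269 m


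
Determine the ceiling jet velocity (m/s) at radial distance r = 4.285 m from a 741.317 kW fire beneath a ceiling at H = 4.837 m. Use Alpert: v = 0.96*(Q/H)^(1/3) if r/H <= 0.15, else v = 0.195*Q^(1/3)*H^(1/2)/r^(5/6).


r/H = 4.285 / 4.837 = 0.88588
r/H > 0.15, so v = 0.195*Q^(1/3)*H^(1/2)/r^(5/6)
Q^(1/3) = 9.0504
H^(1/2) = 2.1993
r^(5/6) = 3.3622
v = 0.195 * 9.0504 * 2.1993 / 3.3622 = 1.1544 m/s

1.1544 m/s


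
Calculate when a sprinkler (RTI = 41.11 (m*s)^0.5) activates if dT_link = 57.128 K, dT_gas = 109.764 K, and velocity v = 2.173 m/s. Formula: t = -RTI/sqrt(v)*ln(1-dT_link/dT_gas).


dT_link/dT_gas = 0.52046
ln(1 - 0.52046) = -0.73493
t = -41.11 / sqrt(2.173) * -0.73493 = 20.496 s

20.496 s


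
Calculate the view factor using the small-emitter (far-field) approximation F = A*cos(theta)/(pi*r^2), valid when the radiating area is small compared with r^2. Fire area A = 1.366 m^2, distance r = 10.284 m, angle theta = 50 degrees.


cos(50 deg) = 0.64279
pi*r^2 = 332.26
F = 1.366 * 0.64279 / 332.26 = 0.0026427

0.0026427


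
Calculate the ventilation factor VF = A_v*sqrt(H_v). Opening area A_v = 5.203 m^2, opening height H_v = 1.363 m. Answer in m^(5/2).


sqrt(H_v) = 1.1675
VF = 5.203 * 1.1675 = 6.0744 m^(5/2)

6.0744 m^(5/2)


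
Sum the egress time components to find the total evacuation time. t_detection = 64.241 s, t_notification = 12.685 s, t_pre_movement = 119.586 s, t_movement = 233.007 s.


Total = 64.241 + 12.685 + 119.586 + 233.007 = 429.519 s

429.519 s


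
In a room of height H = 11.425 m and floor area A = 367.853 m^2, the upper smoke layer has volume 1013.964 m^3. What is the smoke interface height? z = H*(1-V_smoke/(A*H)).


V/(A*H) = 0.24126
1 - 0.24126 = 0.75874
z = 11.425 * 0.75874 = 8.6686 m

8.6686 m


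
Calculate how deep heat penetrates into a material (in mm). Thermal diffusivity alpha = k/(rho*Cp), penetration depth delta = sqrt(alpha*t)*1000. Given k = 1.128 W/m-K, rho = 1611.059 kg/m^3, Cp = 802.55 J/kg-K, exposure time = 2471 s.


alpha = 1.128 / (1611.059 * 802.55) = 8.7242e-07 m^2/s
alpha * t = 0.0021557
delta = sqrt(0.0021557) * 1000 = 46.430 mm

46.430 mm


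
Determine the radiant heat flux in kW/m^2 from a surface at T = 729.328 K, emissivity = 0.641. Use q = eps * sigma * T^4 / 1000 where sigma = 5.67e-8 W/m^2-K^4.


T^4 = 2.8294e+11
q = 0.641 * 5.67e-8 * 2.8294e+11 / 1000 = 10.283 kW/m^2

10.283 kW/m^2


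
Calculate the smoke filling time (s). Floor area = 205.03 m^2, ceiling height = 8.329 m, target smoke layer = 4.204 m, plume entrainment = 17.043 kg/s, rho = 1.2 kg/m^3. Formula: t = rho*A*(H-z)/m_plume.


H - z = 4.125 m
t = 1.2 * 205.03 * 4.125 / 17.043 = 59.549 s

59.549 s


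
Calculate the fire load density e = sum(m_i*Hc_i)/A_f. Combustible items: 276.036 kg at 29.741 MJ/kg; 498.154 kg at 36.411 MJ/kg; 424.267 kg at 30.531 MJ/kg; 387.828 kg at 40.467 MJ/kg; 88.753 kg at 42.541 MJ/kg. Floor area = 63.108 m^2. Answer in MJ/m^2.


Total energy = 276.036*29.741 + 498.154*36.411 + 424.267*30.531 + 387.828*40.467 + 88.753*42.541
= 8209.587 + 18138.29 + 12953.30 + 15694.24 + 3775.641
= 58771.04 MJ
e = 58771.04 / 63.108 = 931.28 MJ/m^2

931.28 MJ/m^2


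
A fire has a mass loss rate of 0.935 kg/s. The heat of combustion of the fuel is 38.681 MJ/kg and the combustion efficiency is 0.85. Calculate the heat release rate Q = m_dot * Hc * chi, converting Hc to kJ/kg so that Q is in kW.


Hc = 38.681 MJ/kg = 38.681 * 1000 kJ/kg = 38681 kJ/kg
Q = 0.935 kg/s * 38681 kJ/kg * 0.85 = 30742 kW

30742 kW


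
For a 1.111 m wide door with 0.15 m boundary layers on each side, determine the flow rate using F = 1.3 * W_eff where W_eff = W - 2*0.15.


W_eff = 1.111 - 0.30 = 0.811 m
F = 1.3 * 0.811 = 1.0543 persons/s

1.0543 persons/s


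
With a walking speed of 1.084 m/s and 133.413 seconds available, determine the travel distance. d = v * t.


d = 1.084 * 133.413 = 144.62 m

144.62 m


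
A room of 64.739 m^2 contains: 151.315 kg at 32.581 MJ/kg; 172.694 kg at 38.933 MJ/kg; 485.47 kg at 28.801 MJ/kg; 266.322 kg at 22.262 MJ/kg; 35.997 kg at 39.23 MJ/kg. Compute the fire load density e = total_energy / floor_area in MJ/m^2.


Total energy = 151.315*32.581 + 172.694*38.933 + 485.47*28.801 + 266.322*22.262 + 35.997*39.23
= 4929.994 + 6723.496 + 13982.02 + 5928.860 + 1412.162
= 32976.53 MJ
e = 32976.53 / 64.739 = 509.38 MJ/m^2

509.38 MJ/m^2


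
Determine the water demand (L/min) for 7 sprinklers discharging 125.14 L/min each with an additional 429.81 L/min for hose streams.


Sprinkler demand = 7 * 125.14 = 875.98 L/min
Total = 875.98 + 429.81 = 1305.79 L/min

1305.79 L/min


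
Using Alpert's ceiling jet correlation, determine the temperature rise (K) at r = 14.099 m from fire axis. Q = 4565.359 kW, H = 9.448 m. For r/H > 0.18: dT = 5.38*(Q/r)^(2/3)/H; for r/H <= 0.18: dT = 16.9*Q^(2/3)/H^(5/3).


r/H = 14.099 / 9.448 = 1.4923
r/H > 0.18, so dT = 5.38*(Q/r)^(2/3)/H
Q/r = 323.81
(Q/r)^(2/3) = 47.155
dT = 5.38 * 47.155 / 9.448 = 26.851 K

26.851 K


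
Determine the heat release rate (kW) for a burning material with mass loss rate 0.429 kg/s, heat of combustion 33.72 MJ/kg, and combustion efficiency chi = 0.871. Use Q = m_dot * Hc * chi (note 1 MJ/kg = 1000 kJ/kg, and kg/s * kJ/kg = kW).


Hc = 33.72 MJ/kg = 33.72 * 1000 kJ/kg = 33720 kJ/kg
Q = 0.429 kg/s * 33720 kJ/kg * 0.871 = 12600 kW

12600 kW


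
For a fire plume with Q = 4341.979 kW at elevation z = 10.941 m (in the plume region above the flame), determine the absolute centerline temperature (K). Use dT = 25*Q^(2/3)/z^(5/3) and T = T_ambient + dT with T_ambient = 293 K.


Q^(2/3) = 266.15
z^(5/3) = 53.921
dT = 25 * 266.15 / 53.921 = 123.40 K
T = 293 + 123.40 = 416.40 K

416.40 K


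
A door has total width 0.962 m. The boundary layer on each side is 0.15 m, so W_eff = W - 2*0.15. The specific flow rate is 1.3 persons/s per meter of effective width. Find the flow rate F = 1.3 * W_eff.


W_eff = 0.962 - 0.30 = 0.662 m
F = 1.3 * 0.662 = 0.86060 persons/s

0.86060 persons/s


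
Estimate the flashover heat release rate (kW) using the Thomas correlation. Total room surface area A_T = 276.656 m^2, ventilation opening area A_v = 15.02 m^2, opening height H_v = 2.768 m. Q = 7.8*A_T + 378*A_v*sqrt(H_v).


7.8*A_T = 2157.9
sqrt(H_v) = 1.6637
378*A_v*sqrt(H_v) = 9445.9
Q = 2157.9 + 9445.9 = 11604 kW

11604 kW


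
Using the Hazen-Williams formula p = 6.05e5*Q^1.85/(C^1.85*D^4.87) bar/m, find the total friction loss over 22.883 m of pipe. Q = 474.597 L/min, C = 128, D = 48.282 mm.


Q^1.85 = 89372
C^1.85 = 7913.0
D^4.87 = 1.5850e+08
p/m = 0.043111 bar/m
p_total = 0.043111 * 22.883 = 0.98650 bar

0.98650 bar


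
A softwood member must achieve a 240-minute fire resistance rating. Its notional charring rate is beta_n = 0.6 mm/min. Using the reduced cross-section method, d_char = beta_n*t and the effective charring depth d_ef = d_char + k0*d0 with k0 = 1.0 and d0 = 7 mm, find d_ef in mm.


d_char = 0.6 * 240 = 144 mm
d_ef = 144 + 1.0*7 = 151 mm

151 mm


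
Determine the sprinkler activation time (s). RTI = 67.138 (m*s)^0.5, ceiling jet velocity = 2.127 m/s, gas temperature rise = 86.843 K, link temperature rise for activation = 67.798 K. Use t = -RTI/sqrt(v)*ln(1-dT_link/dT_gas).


dT_link/dT_gas = 0.78070
ln(1 - 0.78070) = -1.5173
t = -67.138 / sqrt(2.127) * -1.5173 = 69.848 s

69.848 s


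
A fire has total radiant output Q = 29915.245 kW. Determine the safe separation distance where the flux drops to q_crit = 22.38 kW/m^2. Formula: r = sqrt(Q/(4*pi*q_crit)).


4*pi*q_crit = 281.24
Q/(4*pi*q_crit) = 106.37
r = sqrt(106.37) = 10.314 m

10.314 m


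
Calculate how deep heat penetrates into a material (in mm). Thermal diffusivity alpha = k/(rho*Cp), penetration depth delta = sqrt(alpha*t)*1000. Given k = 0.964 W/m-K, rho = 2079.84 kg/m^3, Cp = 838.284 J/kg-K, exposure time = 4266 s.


alpha = 0.964 / (2079.84 * 838.284) = 5.5291e-07 m^2/s
alpha * t = 0.0023587
delta = sqrt(0.0023587) * 1000 = 48.567 mm

48.567 mm


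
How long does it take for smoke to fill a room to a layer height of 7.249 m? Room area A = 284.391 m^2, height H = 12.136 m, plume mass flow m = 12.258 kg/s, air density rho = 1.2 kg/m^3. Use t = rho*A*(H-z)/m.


H - z = 4.887 m
t = 1.2 * 284.391 * 4.887 / 12.258 = 136.06 s

136.06 s


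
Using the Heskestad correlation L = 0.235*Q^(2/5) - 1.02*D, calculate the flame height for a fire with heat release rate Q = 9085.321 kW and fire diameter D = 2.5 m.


Q^(2/5) = 38.312
0.235 * Q^(2/5) = 9.0033
1.02 * D = 2.55
L = 6.4533 m

6.4533 m


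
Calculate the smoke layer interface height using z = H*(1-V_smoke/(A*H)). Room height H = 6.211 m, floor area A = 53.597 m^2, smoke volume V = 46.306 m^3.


V/(A*H) = 0.13910
1 - 0.13910 = 0.86090
z = 6.211 * 0.86090 = 5.3470 m

5.3470 m


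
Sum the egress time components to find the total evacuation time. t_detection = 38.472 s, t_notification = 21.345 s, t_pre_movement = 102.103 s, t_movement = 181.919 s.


Total = 38.472 + 21.345 + 102.103 + 181.919 = 343.839 s

343.839 s


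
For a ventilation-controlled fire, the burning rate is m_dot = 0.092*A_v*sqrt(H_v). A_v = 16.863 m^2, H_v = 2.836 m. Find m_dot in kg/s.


sqrt(H_v) = 1.6840
m_dot = 0.092 * 16.863 * 1.6840 = 2.6126 kg/s

2.6126 kg/s


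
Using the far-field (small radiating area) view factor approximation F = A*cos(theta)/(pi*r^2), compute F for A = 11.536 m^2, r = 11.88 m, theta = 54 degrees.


cos(54 deg) = 0.58779
pi*r^2 = 443.39
F = 11.536 * 0.58779 / 443.39 = 0.015293

0.015293


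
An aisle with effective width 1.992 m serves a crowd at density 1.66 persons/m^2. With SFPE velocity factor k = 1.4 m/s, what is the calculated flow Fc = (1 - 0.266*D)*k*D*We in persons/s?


1 - 0.266*D = 1 - 0.266*1.66 = 0.55844
Fs = 0.55844 * 1.4 * 1.66 = 1.2978 persons/(s*m)
Fc = 1.2978 * 1.992 = 2.5852 persons/s

2.5852 persons/s


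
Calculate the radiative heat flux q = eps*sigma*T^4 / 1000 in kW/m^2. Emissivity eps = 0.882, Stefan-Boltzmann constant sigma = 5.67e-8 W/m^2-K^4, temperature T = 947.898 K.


T^4 = 8.0732e+11
q = 0.882 * 5.67e-8 * 8.0732e+11 / 1000 = 40.374 kW/m^2

40.374 kW/m^2


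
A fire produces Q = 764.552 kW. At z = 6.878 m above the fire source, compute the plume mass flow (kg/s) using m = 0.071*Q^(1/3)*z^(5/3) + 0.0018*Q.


Q^(1/3) = 9.1440
z^(5/3) = 24.875
First term = 0.071 * 9.1440 * 24.875 = 16.150
Second term = 0.0018 * 764.552 = 1.3762
m = 17.526 kg/s

17.526 kg/s


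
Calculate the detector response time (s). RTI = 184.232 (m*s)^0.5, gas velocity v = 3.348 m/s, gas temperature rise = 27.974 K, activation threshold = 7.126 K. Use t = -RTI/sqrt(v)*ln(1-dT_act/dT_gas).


dT_act/dT_gas = 0.25474
ln(1 - 0.25474) = -0.29402
t = -184.232 / sqrt(3.348) * -0.29402 = 29.604 s

29.604 s


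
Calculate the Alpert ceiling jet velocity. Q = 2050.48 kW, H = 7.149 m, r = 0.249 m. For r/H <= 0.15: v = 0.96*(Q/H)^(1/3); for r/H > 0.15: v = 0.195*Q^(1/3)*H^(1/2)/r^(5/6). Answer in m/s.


r/H = 0.249 / 7.149 = 0.034830
r/H <= 0.15, so v = 0.96*(Q/H)^(1/3)
Q/H = 286.82
(Q/H)^(1/3) = 6.5948
v = 0.96 * 6.5948 = 6.3310 m/s

6.3310 m/s


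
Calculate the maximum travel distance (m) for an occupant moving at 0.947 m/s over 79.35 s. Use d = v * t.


d = 0.947 * 79.35 = 75.144 m

75.144 m


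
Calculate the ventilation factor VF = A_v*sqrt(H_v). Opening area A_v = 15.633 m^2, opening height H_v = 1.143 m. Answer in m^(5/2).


sqrt(H_v) = 1.0691
VF = 15.633 * 1.0691 = 16.713 m^(5/2)

16.713 m^(5/2)


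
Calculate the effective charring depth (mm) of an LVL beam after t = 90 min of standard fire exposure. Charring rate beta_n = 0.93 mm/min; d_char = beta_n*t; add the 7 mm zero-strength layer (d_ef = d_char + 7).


d_char = 0.93 * 90 = 83.7 mm
d_ef = 83.7 + 1.0*7 = 90.7 mm

90.7 mm


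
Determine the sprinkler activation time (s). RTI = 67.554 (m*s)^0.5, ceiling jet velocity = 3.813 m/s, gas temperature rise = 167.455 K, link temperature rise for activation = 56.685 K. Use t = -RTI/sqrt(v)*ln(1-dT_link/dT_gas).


dT_link/dT_gas = 0.33851
ln(1 - 0.33851) = -0.41326
t = -67.554 / sqrt(3.813) * -0.41326 = 14.297 s

14.297 s


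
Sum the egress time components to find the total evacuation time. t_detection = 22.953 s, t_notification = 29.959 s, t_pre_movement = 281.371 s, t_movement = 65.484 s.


Total = 22.953 + 29.959 + 281.371 + 65.484 = 399.767 s

399.767 s


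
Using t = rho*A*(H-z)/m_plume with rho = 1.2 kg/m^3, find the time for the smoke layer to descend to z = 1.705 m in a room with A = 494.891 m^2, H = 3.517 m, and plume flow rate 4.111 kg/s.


H - z = 1.812 m
t = 1.2 * 494.891 * 1.812 / 4.111 = 261.76 s

261.76 s


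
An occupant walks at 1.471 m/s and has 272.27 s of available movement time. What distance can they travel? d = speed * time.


d = 1.471 * 272.27 = 400.51 m

400.51 m


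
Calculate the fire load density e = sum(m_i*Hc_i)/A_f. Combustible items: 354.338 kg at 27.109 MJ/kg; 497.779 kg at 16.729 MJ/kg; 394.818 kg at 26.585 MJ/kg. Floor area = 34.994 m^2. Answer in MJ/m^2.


Total energy = 354.338*27.109 + 497.779*16.729 + 394.818*26.585
= 9605.749 + 8327.345 + 10496.24
= 28429.33 MJ
e = 28429.33 / 34.994 = 812.41 MJ/m^2

812.41 MJ/m^2


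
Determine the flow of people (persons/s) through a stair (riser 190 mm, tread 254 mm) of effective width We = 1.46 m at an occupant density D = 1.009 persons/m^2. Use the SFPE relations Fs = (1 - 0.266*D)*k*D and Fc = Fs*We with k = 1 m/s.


1 - 0.266*D = 1 - 0.266*1.009 = 0.73161
Fs = 0.73161 * 1 * 1.009 = 0.73819 persons/(s*m)
Fc = 0.73819 * 1.46 = 1.0778 persons/s

1.0778 persons/s


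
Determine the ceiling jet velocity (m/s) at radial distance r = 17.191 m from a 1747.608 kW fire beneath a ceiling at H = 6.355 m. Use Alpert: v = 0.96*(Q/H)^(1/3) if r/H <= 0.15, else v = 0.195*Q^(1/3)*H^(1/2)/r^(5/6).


r/H = 17.191 / 6.355 = 2.7051
r/H > 0.15, so v = 0.195*Q^(1/3)*H^(1/2)/r^(5/6)
Q^(1/3) = 12.045
H^(1/2) = 2.5209
r^(5/6) = 10.701
v = 0.195 * 12.045 * 2.5209 / 10.701 = 0.55334 m/s

0.55334 m/s


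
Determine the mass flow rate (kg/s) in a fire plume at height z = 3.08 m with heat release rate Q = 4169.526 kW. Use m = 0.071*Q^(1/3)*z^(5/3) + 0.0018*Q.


Q^(1/3) = 16.095
z^(5/3) = 6.5201
First term = 0.071 * 16.095 * 6.5201 = 7.4508
Second term = 0.0018 * 4169.526 = 7.5051
m = 14.956 kg/s

14.956 kg/s


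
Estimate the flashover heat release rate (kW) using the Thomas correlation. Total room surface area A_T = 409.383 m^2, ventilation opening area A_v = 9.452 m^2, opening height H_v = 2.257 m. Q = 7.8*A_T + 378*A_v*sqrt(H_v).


7.8*A_T = 3193.2
sqrt(H_v) = 1.5023
378*A_v*sqrt(H_v) = 5367.6
Q = 3193.2 + 5367.6 = 8560.8 kW

8560.8 kW


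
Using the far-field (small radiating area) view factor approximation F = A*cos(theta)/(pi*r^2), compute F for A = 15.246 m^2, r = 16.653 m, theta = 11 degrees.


cos(11 deg) = 0.98163
pi*r^2 = 871.23
F = 15.246 * 0.98163 / 871.23 = 0.017178

0.017178


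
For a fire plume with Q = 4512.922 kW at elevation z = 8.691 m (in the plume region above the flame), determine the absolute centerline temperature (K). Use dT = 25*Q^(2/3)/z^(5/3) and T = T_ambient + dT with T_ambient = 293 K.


Q^(2/3) = 273.09
z^(5/3) = 36.738
dT = 25 * 273.09 / 36.738 = 185.84 K
T = 293 + 185.84 = 478.84 K

478.84 K


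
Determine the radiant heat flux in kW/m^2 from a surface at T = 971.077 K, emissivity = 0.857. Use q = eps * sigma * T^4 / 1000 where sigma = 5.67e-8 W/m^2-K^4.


T^4 = 8.8923e+11
q = 0.857 * 5.67e-8 * 8.8923e+11 / 1000 = 43.209 kW/m^2

43.209 kW/m^2


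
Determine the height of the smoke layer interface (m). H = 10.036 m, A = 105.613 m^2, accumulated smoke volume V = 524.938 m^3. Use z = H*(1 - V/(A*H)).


V/(A*H) = 0.49526
1 - 0.49526 = 0.50474
z = 10.036 * 0.50474 = 5.0656 m

5.0656 m


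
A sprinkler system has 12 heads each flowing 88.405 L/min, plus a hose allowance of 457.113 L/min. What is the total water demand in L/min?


Sprinkler demand = 12 * 88.405 = 1060.86 L/min
Total = 1060.86 + 457.113 = 1517.973 L/min

1517.973 L/min


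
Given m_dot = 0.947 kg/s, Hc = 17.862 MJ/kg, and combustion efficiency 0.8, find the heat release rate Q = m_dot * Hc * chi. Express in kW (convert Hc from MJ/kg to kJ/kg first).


Hc = 17.862 MJ/kg = 17.862 * 1000 kJ/kg = 17862 kJ/kg
Q = 0.947 kg/s * 17862 kJ/kg * 0.8 = 13532 kW

13532 kW


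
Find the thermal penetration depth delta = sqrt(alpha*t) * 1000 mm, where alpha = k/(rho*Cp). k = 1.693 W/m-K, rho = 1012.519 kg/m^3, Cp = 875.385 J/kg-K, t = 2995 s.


alpha = 1.693 / (1012.519 * 875.385) = 1.9101e-06 m^2/s
alpha * t = 0.0057207
delta = sqrt(0.0057207) * 1000 = 75.636 mm

75.636 mm


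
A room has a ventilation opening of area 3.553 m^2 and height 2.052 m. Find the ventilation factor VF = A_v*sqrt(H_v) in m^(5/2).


sqrt(H_v) = 1.4325
VF = 3.553 * 1.4325 = 5.0896 m^(5/2)

5.0896 m^(5/2)


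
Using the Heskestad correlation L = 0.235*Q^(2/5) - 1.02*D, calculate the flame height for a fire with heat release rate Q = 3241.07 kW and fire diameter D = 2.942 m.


Q^(2/5) = 25.367
0.235 * Q^(2/5) = 5.9613
1.02 * D = 3.0008
L = 2.9605 m

2.9605 m


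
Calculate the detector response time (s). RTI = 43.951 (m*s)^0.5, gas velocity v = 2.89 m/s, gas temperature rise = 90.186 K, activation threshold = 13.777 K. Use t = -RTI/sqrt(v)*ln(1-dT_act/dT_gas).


dT_act/dT_gas = 0.15276
ln(1 - 0.15276) = -0.16577
t = -43.951 / sqrt(2.89) * -0.16577 = 4.2858 s

4.2858 s


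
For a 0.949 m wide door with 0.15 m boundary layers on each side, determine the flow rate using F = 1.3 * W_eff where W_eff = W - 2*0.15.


W_eff = 0.949 - 0.30 = 0.649 m
F = 1.3 * 0.649 = 0.84370 persons/s

0.84370 persons/s


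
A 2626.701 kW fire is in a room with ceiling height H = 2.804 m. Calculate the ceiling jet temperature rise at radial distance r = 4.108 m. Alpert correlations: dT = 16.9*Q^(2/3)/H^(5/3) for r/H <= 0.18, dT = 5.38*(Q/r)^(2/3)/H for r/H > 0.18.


r/H = 4.108 / 2.804 = 1.4650
r/H > 0.18, so dT = 5.38*(Q/r)^(2/3)/H
Q/r = 639.41
(Q/r)^(2/3) = 74.220
dT = 5.38 * 74.220 / 2.804 = 142.40 K

142.40 K


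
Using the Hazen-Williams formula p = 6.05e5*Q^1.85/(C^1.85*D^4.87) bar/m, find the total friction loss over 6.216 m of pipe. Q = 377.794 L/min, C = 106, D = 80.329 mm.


Q^1.85 = 58603
C^1.85 = 5582.3
D^4.87 = 1.8912e+09
p/m = 0.0033584 bar/m
p_total = 0.0033584 * 6.216 = 0.020876 bar

0.020876 bar


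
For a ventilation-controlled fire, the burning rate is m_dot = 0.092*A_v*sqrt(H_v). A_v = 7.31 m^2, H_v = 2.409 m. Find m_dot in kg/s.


sqrt(H_v) = 1.5521
m_dot = 0.092 * 7.31 * 1.5521 = 1.0438 kg/s

1.0438 kg/s


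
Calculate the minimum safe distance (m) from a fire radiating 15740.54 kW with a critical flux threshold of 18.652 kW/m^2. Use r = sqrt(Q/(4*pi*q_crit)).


4*pi*q_crit = 234.39
Q/(4*pi*q_crit) = 67.156
r = sqrt(67.156) = 8.1949 m

8.1949 m


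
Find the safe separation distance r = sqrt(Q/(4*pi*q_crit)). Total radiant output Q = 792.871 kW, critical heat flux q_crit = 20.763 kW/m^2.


4*pi*q_crit = 260.92
Q/(4*pi*q_crit) = 3.0388
r = sqrt(3.0388) = 1.7432 m

1.7432 m


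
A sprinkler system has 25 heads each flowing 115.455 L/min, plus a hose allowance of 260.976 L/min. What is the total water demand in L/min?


Sprinkler demand = 25 * 115.455 = 2886.375 L/min
Total = 2886.375 + 260.976 = 3147.351 L/min

3147.351 L/min


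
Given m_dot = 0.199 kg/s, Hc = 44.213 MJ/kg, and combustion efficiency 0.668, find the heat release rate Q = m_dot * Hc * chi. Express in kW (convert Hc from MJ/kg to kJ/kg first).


Hc = 44.213 MJ/kg = 44.213 * 1000 kJ/kg = 44213 kJ/kg
Q = 0.199 kg/s * 44213 kJ/kg * 0.668 = 5877.3 kW

5877.3 kW


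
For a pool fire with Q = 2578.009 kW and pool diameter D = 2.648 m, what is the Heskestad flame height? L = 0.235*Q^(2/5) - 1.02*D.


Q^(2/5) = 23.148
0.235 * Q^(2/5) = 5.4398
1.02 * D = 2.7010
L = 2.7388 m

2.7388 m


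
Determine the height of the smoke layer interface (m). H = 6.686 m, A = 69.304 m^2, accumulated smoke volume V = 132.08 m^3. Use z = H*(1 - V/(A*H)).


V/(A*H) = 0.28504
1 - 0.28504 = 0.71496
z = 6.686 * 0.71496 = 4.7802 m

4.7802 m


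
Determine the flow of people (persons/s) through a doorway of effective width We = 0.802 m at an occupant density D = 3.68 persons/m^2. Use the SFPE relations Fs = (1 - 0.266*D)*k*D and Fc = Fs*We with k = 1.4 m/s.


1 - 0.266*D = 1 - 0.266*3.68 = 0.021120
Fs = 0.021120 * 1.4 * 3.68 = 0.10881 persons/(s*m)
Fc = 0.10881 * 0.802 = 0.087266 persons/s

0.087266 persons/s


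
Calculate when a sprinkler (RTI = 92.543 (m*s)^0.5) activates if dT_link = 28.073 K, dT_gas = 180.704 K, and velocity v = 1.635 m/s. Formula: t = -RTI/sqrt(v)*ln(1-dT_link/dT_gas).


dT_link/dT_gas = 0.15535
ln(1 - 0.15535) = -0.16884
t = -92.543 / sqrt(1.635) * -0.16884 = 12.219 s

12.219 s


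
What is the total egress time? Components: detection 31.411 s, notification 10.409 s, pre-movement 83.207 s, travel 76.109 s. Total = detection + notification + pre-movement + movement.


Total = 31.411 + 10.409 + 83.207 + 76.109 = 201.136 s

201.136 s


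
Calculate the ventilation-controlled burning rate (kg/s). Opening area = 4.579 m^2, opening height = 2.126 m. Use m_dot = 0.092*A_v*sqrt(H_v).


sqrt(H_v) = 1.4581
m_dot = 0.092 * 4.579 * 1.4581 = 0.61424 kg/s

0.61424 kg/s


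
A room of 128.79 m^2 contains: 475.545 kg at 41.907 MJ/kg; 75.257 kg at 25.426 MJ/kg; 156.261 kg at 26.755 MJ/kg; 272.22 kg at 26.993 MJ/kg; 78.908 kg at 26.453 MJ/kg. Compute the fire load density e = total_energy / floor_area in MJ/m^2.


Total energy = 475.545*41.907 + 75.257*25.426 + 156.261*26.755 + 272.22*26.993 + 78.908*26.453
= 19928.66 + 1913.484 + 4180.763 + 7348.034 + 2087.353
= 35458.30 MJ
e = 35458.30 / 128.79 = 275.32 MJ/m^2

275.32 MJ/m^2


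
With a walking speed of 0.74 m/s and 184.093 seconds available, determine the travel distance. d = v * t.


d = 0.74 * 184.093 = 136.23 m

136.23 m


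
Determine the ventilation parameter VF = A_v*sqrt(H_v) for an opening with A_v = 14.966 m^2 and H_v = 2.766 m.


sqrt(H_v) = 1.6631
VF = 14.966 * 1.6631 = 24.890 m^(5/2)

24.890 m^(5/2)


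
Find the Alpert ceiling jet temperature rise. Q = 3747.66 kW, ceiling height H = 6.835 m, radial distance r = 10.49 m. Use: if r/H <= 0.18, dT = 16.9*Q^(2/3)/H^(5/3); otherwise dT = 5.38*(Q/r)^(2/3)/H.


r/H = 10.49 / 6.835 = 1.5347
r/H > 0.18, so dT = 5.38*(Q/r)^(2/3)/H
Q/r = 357.26
(Q/r)^(2/3) = 50.349
dT = 5.38 * 50.349 / 6.835 = 39.631 K

39.631 K


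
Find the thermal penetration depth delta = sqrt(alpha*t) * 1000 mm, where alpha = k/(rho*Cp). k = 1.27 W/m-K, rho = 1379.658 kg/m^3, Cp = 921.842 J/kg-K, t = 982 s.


alpha = 1.27 / (1379.658 * 921.842) = 9.9856e-07 m^2/s
alpha * t = 0.00098059
delta = sqrt(0.00098059) * 1000 = 31.314 mm

31.314 mm


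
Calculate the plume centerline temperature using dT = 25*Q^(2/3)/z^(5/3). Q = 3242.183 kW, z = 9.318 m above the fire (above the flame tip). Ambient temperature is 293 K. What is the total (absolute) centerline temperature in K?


Q^(2/3) = 219.06
z^(5/3) = 41.261
dT = 25 * 219.06 / 41.261 = 132.73 K
T = 293 + 132.73 = 425.73 K

425.73 K


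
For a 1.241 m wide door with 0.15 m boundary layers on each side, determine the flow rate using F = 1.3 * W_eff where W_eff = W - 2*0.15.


W_eff = 1.241 - 0.30 = 0.941 m
F = 1.3 * 0.941 = 1.2233 persons/s

1.2233 persons/s


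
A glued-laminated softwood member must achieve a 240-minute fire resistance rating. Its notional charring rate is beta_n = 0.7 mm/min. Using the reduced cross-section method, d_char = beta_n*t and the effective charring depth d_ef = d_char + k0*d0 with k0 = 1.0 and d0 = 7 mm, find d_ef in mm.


d_char = 0.7 * 240 = 168 mm
d_ef = 168 + 1.0*7 = 175 mm

175 mm


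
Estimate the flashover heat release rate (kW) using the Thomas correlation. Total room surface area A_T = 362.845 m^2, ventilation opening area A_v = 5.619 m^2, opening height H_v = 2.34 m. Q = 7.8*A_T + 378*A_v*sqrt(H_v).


7.8*A_T = 2830.191
sqrt(H_v) = 1.5297
378*A_v*sqrt(H_v) = 3249.1
Q = 2830.191 + 3249.1 = 6079.3 kW

6079.3 kW


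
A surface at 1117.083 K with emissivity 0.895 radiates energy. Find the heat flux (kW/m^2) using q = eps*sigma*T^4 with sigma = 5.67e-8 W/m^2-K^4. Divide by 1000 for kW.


T^4 = 1.5572e+12
q = 0.895 * 5.67e-8 * 1.5572e+12 / 1000 = 79.022 kW/m^2

79.022 kW/m^2


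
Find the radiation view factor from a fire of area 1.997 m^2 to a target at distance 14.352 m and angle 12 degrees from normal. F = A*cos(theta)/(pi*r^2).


cos(12 deg) = 0.97815
pi*r^2 = 647.10
F = 1.997 * 0.97815 / 647.10 = 0.0030186

0.0030186


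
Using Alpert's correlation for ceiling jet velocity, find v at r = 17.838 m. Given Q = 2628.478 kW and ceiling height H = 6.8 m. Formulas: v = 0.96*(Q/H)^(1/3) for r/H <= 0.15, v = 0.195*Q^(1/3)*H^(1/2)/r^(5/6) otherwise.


r/H = 17.838 / 6.8 = 2.6232
r/H > 0.15, so v = 0.195*Q^(1/3)*H^(1/2)/r^(5/6)
Q^(1/3) = 13.801
H^(1/2) = 2.6077
r^(5/6) = 11.035
v = 0.195 * 13.801 * 2.6077 / 11.035 = 0.63592 m/s

0.63592 m/s


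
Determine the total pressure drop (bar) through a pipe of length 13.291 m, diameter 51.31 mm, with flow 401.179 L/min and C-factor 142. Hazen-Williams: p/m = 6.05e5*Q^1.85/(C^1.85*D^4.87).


Q^1.85 = 65490
C^1.85 = 9588.1
D^4.87 = 2.1315e+08
p/m = 0.019387 bar/m
p_total = 0.019387 * 13.291 = 0.25767 bar

0.25767 bar


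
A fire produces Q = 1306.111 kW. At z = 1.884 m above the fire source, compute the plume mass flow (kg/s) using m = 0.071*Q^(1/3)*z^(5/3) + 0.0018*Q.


Q^(1/3) = 10.931
z^(5/3) = 2.8739
First term = 0.071 * 10.931 * 2.8739 = 2.2304
Second term = 0.0018 * 1306.111 = 2.3510
m = 4.5814 kg/s

4.5814 kg/s


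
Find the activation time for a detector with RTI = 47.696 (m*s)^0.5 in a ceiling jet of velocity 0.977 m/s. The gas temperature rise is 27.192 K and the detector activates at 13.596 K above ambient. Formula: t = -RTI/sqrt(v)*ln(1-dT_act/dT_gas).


dT_act/dT_gas = 0.5
ln(1 - 0.5) = -0.69315
t = -47.696 / sqrt(0.977) * -0.69315 = 33.447 s

33.447 s


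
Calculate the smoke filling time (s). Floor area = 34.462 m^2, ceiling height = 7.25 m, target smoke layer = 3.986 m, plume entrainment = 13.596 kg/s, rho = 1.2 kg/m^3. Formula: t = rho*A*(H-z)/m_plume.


H - z = 3.264 m
t = 1.2 * 34.462 * 3.264 / 13.596 = 9.9280 s

9.9280 s


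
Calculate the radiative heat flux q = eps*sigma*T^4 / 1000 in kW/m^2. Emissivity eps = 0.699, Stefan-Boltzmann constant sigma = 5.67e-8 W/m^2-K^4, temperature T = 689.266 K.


T^4 = 2.2571e+11
q = 0.699 * 5.67e-8 * 2.2571e+11 / 1000 = 8.9456 kW/m^2

8.9456 kW/m^2


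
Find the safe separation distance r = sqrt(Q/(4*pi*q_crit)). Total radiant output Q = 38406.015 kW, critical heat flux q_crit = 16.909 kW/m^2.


4*pi*q_crit = 212.48
Q/(4*pi*q_crit) = 180.75
r = sqrt(180.75) = 13.444 m

13.444 m


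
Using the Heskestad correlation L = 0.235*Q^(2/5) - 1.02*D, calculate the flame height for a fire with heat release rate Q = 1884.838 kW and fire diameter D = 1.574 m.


Q^(2/5) = 20.423
0.235 * Q^(2/5) = 4.7993
1.02 * D = 1.6055
L = 3.1938 m

3.1938 m


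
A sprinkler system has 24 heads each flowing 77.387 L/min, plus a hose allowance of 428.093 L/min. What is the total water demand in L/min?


Sprinkler demand = 24 * 77.387 = 1857.288 L/min
Total = 1857.288 + 428.093 = 2285.381 L/min

2285.381 L/min


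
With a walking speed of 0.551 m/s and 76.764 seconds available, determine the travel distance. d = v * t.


d = 0.551 * 76.764 = 42.297 m

42.297 m


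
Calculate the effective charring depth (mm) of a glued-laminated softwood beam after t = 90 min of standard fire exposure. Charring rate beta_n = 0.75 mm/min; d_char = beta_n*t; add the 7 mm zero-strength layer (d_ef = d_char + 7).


d_char = 0.75 * 90 = 67.5 mm
d_ef = 67.5 + 1.0*7 = 74.5 mm

74.5 mm


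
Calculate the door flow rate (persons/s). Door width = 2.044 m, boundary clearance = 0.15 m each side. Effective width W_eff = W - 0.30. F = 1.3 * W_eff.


W_eff = 2.044 - 0.30 = 1.744 m
F = 1.3 * 1.744 = 2.2672 persons/s

2.2672 persons/s


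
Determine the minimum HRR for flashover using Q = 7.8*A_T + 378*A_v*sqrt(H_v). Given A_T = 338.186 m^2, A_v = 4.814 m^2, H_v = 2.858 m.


7.8*A_T = 2637.9
sqrt(H_v) = 1.6906
378*A_v*sqrt(H_v) = 3076.3
Q = 2637.9 + 3076.3 = 5714.2 kW

5714.2 kW


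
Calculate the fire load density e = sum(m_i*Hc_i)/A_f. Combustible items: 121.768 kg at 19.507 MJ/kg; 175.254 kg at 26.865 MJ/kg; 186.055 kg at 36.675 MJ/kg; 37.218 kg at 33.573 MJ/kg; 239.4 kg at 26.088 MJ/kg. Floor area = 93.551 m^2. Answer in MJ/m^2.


Total energy = 121.768*19.507 + 175.254*26.865 + 186.055*36.675 + 37.218*33.573 + 239.4*26.088
= 2375.328 + 4708.199 + 6823.567 + 1249.520 + 6245.467
= 21402.08 MJ
e = 21402.08 / 93.551 = 228.77 MJ/m^2

228.77 MJ/m^2


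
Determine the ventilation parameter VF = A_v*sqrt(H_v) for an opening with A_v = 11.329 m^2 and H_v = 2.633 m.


sqrt(H_v) = 1.6227
VF = 11.329 * 1.6227 = 18.383 m^(5/2)

18.383 m^(5/2)


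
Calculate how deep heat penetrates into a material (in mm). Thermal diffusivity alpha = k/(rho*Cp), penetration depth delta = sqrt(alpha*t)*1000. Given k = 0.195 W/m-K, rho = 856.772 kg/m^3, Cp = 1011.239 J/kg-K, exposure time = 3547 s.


alpha = 0.195 / (856.772 * 1011.239) = 2.2507e-07 m^2/s
alpha * t = 0.00079832
delta = sqrt(0.00079832) * 1000 = 28.255 mm

28.255 mm


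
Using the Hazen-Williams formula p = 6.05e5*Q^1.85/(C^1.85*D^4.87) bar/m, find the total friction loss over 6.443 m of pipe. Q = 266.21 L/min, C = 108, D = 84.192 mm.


Q^1.85 = 30667
C^1.85 = 5778.8
D^4.87 = 2.3772e+09
p/m = 0.0013506 bar/m
p_total = 0.0013506 * 6.443 = 0.0087017 bar

0.0087017 bar


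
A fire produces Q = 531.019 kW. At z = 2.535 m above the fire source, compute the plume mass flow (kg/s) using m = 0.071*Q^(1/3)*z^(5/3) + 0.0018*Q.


Q^(1/3) = 8.0979
z^(5/3) = 4.7130
First term = 0.071 * 8.0979 * 4.7130 = 2.7097
Second term = 0.0018 * 531.019 = 0.95583
m = 3.6656 kg/s

3.6656 kg/s


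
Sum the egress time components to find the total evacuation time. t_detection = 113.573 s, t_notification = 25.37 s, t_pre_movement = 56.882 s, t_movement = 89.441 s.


Total = 113.573 + 25.37 + 56.882 + 89.441 = 285.266 s

285.266 s


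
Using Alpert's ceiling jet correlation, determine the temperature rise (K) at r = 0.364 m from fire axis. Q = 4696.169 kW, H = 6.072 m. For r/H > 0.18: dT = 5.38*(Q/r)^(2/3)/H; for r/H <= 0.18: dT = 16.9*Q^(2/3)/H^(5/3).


r/H = 0.364 / 6.072 = 0.059947
r/H <= 0.18, so dT = 16.9*Q^(2/3)/H^(5/3)
Q^(2/3) = 280.43
H^(5/3) = 20.209
dT = 16.9 * 280.43 / 20.209 = 234.51 K

234.51 K


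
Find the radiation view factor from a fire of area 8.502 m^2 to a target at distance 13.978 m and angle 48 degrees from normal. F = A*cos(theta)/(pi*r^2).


cos(48 deg) = 0.66913
pi*r^2 = 613.82
F = 8.502 * 0.66913 / 613.82 = 0.0092681

0.0092681


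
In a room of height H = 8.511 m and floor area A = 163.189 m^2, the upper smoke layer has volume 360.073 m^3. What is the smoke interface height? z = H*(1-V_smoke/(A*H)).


V/(A*H) = 0.25925
1 - 0.25925 = 0.74075
z = 8.511 * 0.74075 = 6.3045 m

6.3045 m


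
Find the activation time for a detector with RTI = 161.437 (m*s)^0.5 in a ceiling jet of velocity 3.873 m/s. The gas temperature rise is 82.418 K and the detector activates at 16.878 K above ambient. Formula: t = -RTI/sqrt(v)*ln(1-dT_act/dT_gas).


dT_act/dT_gas = 0.20479
ln(1 - 0.20479) = -0.22914
t = -161.437 / sqrt(3.873) * -0.22914 = 18.797 s

18.797 s


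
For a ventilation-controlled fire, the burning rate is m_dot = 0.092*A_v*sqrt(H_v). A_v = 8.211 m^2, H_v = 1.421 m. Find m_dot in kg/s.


sqrt(H_v) = 1.1921
m_dot = 0.092 * 8.211 * 1.1921 = 0.90049 kg/s

0.90049 kg/s


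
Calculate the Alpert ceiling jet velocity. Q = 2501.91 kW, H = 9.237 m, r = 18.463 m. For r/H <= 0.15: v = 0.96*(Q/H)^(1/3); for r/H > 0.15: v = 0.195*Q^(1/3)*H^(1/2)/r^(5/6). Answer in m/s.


r/H = 18.463 / 9.237 = 1.9988
r/H > 0.15, so v = 0.195*Q^(1/3)*H^(1/2)/r^(5/6)
Q^(1/3) = 13.576
H^(1/2) = 3.0392
r^(5/6) = 11.357
v = 0.195 * 13.576 * 3.0392 / 11.357 = 0.70844 m/s

0.70844 m/s


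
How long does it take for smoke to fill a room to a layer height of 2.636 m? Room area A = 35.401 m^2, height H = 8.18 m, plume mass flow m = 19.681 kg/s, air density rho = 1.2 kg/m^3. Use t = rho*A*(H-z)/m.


H - z = 5.544 m
t = 1.2 * 35.401 * 5.544 / 19.681 = 11.967 s

11.967 s


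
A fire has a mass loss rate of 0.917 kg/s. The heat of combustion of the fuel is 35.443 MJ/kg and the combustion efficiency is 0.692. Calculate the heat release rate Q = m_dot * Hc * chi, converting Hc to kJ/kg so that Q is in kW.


Hc = 35.443 MJ/kg = 35.443 * 1000 kJ/kg = 35443 kJ/kg
Q = 0.917 kg/s * 35443 kJ/kg * 0.692 = 22491 kW

22491 kW


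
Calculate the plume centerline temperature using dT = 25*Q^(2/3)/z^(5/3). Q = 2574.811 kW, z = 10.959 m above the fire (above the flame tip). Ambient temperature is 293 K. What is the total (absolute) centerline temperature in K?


Q^(2/3) = 187.86
z^(5/3) = 54.069
dT = 25 * 187.86 / 54.069 = 86.860 K
T = 293 + 86.860 = 379.86 K

379.86 K


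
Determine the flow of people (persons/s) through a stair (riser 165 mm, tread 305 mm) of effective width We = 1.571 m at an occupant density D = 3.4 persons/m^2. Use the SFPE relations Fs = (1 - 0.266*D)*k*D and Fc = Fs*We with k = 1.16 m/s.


1 - 0.266*D = 1 - 0.266*3.4 = 0.095600
Fs = 0.095600 * 1.16 * 3.4 = 0.37705 persons/(s*m)
Fc = 0.37705 * 1.571 = 0.59234 persons/s

0.59234 persons/s


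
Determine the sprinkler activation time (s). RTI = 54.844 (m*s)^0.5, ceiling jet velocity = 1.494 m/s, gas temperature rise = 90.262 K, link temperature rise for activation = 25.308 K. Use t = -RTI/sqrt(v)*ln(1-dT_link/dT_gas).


dT_link/dT_gas = 0.28038
ln(1 - 0.28038) = -0.32904
t = -54.844 / sqrt(1.494) * -0.32904 = 14.764 s

14.764 s


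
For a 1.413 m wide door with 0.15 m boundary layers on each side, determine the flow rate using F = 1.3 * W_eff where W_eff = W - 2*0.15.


W_eff = 1.413 - 0.30 = 1.113 m
F = 1.3 * 1.113 = 1.4469 persons/s

1.4469 persons/s


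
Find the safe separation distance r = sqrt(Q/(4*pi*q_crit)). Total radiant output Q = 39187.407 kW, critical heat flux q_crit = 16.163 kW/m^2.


4*pi*q_crit = 203.11
Q/(4*pi*q_crit) = 192.94
r = sqrt(192.94) = 13.890 m

13.890 m


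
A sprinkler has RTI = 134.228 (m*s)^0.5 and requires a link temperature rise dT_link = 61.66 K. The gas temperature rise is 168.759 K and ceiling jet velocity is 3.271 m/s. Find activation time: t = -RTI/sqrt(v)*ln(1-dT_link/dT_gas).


dT_link/dT_gas = 0.36537
ln(1 - 0.36537) = -0.45472
t = -134.228 / sqrt(3.271) * -0.45472 = 33.748 s

33.748 s


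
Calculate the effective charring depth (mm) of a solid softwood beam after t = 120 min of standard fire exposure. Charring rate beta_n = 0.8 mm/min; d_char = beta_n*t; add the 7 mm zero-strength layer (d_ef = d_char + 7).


d_char = 0.8 * 120 = 96 mm
d_ef = 96 + 1.0*7 = 103 mm

103 mm


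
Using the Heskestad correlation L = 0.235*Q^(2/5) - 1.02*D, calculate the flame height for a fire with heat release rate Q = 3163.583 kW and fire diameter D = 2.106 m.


Q^(2/5) = 25.123
0.235 * Q^(2/5) = 5.9039
1.02 * D = 2.1481
L = 3.7558 m

3.7558 m


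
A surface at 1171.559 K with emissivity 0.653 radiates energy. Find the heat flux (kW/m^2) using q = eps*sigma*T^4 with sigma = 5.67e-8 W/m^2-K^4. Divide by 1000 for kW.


T^4 = 1.8839e+12
q = 0.653 * 5.67e-8 * 1.8839e+12 / 1000 = 69.751 kW/m^2

69.751 kW/m^2


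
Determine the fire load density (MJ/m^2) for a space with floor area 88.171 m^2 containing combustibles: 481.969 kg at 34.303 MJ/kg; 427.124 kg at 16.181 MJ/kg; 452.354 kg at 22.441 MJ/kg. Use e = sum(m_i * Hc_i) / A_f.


Total energy = 481.969*34.303 + 427.124*16.181 + 452.354*22.441
= 16532.98 + 6911.293 + 10151.28
= 33595.55 MJ
e = 33595.55 / 88.171 = 381.03 MJ/m^2

381.03 MJ/m^2


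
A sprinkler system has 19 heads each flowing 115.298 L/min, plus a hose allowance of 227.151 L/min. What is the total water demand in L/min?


Sprinkler demand = 19 * 115.298 = 2190.662 L/min
Total = 2190.662 + 227.151 = 2417.813 L/min

2417.813 L/min


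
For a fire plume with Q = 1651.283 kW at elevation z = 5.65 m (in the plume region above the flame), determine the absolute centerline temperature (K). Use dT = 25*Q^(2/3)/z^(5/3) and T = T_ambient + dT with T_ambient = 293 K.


Q^(2/3) = 139.71
z^(5/3) = 17.923
dT = 25 * 139.71 / 17.923 = 194.87 K
T = 293 + 194.87 = 487.87 K

487.87 K
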